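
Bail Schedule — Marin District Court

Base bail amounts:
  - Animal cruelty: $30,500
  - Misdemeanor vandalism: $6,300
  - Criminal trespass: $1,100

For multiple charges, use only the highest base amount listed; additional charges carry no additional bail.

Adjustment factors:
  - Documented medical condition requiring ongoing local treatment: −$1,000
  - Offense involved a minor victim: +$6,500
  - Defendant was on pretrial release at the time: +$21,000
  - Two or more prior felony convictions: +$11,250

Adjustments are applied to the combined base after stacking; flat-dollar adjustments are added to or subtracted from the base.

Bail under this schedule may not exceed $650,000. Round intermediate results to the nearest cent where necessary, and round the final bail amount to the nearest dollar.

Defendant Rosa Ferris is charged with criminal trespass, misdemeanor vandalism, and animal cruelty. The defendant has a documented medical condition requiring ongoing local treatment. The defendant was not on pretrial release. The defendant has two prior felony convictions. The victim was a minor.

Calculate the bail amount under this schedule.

Base amounts from the schedule: criminal trespass $1,100; misdemeanor vandalism $6,300; animal cruelty $30,500.
Stacking rule: use the highest base only. Highest is animal cruelty at $30,500. Combined base = $30,500.
Documented medical condition requiring ongoing local treatment (−$1,000 flat): $30,500 − $1,000 = $29,500.
Offense involved a minor victim (+$6,500 flat): $29,500 + $6,500 = $36,000.
Two or more prior felony convictions (+$11,250 flat): $36,000 + $11,250 = $47,250.
$47,250 is within the $650,000 maximum.

$47,250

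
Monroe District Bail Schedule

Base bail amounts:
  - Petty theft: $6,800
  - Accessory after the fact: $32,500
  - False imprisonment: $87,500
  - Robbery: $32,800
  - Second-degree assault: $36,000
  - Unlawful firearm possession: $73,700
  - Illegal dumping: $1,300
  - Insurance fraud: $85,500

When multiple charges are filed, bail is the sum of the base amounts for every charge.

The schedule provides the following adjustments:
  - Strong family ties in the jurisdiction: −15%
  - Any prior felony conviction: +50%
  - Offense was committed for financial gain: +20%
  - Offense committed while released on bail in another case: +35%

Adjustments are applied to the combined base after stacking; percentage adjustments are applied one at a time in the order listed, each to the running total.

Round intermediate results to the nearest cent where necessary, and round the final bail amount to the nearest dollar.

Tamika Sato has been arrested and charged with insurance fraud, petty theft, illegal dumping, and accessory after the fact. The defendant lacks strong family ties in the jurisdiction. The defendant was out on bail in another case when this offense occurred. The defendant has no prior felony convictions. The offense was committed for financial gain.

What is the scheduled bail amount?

$204,282

Base amounts from the schedule: insurance fraud $85,500; petty theft $6,800; illegal dumping $1,300; accessory after the fact $32,500.
Stacking rule: sum of all bases. $85,500 + $6,800 + $1,300 + $32,500 = $126,100.
Offense was committed for financial gain (+20%): $126,100 × 1.2 = $151,320.
Offense committed while released on bail in another case (+35%): $151,320 × 1.35 = $204,282.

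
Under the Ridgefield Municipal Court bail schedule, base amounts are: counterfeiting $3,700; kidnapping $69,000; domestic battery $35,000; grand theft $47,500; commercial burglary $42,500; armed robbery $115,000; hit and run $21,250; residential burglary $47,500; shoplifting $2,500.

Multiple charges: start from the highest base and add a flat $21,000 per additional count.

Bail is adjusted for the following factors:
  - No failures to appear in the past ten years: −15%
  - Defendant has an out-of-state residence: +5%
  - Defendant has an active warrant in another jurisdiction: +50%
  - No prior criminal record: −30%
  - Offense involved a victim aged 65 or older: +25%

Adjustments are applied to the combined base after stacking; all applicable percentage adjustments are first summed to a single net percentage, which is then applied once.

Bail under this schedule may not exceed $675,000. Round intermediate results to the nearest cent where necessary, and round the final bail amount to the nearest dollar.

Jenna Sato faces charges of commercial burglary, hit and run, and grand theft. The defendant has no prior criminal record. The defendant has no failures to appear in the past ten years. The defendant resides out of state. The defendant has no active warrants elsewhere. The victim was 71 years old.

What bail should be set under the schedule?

Base amounts from the schedule: commercial burglary $42,500; hit and run $21,250; grand theft $47,500.
Stacking rule: highest base plus $21,000 per additional charge. Highest is grand theft at $47,500; 2 additional charges → +$42,000. Combined base = $89,500.
Net percentage adjustment: −15% +5% −30% +25% = −15%. $89,500 × 0.85 = $76,075.
$76,075 is within the $675,000 maximum.

$76,075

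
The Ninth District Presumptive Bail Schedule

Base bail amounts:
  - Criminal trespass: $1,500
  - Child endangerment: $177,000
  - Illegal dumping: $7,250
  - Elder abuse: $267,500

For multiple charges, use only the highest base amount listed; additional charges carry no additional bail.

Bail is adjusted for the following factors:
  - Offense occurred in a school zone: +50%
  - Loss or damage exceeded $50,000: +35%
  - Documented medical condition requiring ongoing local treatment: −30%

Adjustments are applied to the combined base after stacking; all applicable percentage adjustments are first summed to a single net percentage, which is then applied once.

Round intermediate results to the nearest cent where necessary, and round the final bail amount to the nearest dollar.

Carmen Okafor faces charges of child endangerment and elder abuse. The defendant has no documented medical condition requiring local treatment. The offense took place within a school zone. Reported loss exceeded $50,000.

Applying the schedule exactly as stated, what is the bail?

$494,875

Base amounts from the schedule: child endangerment $177,000; elder abuse $267,500.
Stacking rule: use the highest base only. Highest is elder abuse at $267,500. Combined base = $267,500.
Net percentage adjustment: +50% +35% = +85%. $267,500 × 1.85 = $494,875.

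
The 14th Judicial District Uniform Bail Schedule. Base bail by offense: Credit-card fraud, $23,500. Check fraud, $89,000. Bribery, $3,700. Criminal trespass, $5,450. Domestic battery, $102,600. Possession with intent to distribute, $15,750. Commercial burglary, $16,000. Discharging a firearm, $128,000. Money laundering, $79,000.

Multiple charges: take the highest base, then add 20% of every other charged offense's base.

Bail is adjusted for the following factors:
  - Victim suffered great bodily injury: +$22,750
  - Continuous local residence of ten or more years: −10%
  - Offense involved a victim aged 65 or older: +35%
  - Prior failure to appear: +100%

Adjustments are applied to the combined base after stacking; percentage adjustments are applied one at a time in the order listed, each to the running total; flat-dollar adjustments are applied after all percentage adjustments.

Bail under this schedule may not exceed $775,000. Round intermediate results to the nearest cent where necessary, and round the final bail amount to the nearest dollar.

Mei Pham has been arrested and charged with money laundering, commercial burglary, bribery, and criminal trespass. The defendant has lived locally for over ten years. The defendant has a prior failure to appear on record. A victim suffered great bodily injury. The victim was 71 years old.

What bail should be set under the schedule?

Base amounts from the schedule: money laundering $79,000; commercial burglary $16,000; bribery $3,700; criminal trespass $5,450.
Stacking rule: highest base plus 20% of each additional charge. Highest is money laundering at $79,000. Additional: $16,000 × 20% = $3,200; $3,700 × 20% = $740; $5,450 × 20% = $1,090. Combined base = $79,000 + $5,030 = $84,030.
Continuous local residence of ten or more years (−10%): $84,030 × 0.9 = $75,627.
Offense involved a victim aged 65 or older (+35%): $75,627 × 1.35 = $102,096.45.
Prior failure to appear (+100%): $102,096.45 × 2 = $204,192.90.
Victim suffered great bodily injury (+$22,750 flat): $204,192.90 + $22,750 = $226,942.90.
$226,942.90 is within the $775,000 maximum.
Rounded to the nearest dollar: $226,943.

$226,943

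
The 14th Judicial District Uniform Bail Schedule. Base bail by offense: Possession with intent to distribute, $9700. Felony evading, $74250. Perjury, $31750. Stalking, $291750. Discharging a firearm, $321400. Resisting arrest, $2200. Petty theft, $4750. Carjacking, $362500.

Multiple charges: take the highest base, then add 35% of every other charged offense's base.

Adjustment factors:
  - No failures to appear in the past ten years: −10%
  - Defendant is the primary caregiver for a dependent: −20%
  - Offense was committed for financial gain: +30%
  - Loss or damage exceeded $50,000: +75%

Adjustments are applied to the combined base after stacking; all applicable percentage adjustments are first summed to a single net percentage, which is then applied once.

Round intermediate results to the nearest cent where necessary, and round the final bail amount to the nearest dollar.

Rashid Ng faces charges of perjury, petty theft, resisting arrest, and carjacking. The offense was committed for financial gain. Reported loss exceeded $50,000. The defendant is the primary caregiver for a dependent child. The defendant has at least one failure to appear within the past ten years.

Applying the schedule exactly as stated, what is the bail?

$695683

Base amounts from the schedule: perjury $31750; petty theft $4750; resisting arrest $2200; carjacking $362500.
Stacking rule: highest base plus 35% of each additional charge. Highest is carjacking at $362500. Additional: $31750 × 35% = $11112.50; $4750 × 35% = $1662.50; $2200 × 35% = $770. Combined base = $362500 + $13545 = $376045.
Net percentage adjustment: −20% +30% +75% = +85%. $376045 × 1.85 = $695683.25.
Rounded to the nearest dollar: $695683.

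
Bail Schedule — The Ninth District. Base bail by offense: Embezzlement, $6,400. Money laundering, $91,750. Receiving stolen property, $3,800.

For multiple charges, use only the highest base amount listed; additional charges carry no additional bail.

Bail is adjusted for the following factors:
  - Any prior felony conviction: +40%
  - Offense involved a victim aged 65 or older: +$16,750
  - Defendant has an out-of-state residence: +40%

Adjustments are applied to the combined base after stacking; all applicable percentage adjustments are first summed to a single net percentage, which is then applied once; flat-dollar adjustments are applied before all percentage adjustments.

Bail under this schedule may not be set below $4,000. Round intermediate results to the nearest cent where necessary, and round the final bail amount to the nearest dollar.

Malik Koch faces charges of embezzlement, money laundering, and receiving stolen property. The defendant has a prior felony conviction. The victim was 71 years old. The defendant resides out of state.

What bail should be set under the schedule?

Base amounts from the schedule: embezzlement $6,400; money laundering $91,750; receiving stolen property $3,800.
Stacking rule: use the highest base only. Highest is money laundering at $91,750. Combined base = $91,750.
Offense involved a victim aged 65 or older (+$16,750 flat): $91,750 + $16,750 = $108,500.
Net percentage adjustment: +40% +40% = +80%. $108,500 × 1.8 = $195,300.
$195,300 is at or above the $4,000 minimum.

$195,300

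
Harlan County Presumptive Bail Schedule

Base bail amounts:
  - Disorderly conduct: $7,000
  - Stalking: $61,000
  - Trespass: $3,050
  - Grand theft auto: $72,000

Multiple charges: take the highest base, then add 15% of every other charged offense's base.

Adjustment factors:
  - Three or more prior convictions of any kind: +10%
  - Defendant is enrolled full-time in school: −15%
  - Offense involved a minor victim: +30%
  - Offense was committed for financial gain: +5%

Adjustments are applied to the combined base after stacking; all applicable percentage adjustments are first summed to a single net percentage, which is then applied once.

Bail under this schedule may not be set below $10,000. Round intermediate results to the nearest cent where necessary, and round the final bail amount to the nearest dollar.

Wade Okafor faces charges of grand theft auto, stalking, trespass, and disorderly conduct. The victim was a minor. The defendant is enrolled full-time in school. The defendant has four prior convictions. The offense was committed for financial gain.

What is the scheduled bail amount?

$107,455

Base amounts from the schedule: grand theft auto $72,000; stalking $61,000; trespass $3,050; disorderly conduct $7,000.
Stacking rule: highest base plus 15% of each additional charge. Highest is grand theft auto at $72,000. Additional: $61,000 × 15% = $9,150; $3,050 × 15% = $457.50; $7,000 × 15% = $1,050. Combined base = $72,000 + $10,657.50 = $82,657.50.
Net percentage adjustment: +10% −15% +30% +5% = +30%. $82,657.50 × 1.3 = $107,454.75.
$107,454.75 is at or above the $10,000 minimum.
Rounded to the nearest dollar: $107,455.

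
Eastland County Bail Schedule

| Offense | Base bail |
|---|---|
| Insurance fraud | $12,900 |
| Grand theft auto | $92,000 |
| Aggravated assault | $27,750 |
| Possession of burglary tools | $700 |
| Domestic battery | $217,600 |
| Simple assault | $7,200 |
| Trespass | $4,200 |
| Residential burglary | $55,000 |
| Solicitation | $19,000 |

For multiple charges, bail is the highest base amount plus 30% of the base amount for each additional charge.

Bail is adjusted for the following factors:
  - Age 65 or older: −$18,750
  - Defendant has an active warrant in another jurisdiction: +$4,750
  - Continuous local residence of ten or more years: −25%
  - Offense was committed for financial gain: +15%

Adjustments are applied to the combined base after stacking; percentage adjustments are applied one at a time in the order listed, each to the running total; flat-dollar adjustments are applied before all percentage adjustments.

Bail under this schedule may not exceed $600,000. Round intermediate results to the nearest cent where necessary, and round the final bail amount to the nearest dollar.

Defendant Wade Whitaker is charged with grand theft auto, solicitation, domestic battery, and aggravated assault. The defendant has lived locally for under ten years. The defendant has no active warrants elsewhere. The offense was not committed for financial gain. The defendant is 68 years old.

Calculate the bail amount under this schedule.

Base amounts from the schedule: grand theft auto $92,000; solicitation $19,000; domestic battery $217,600; aggravated assault $27,750.
Stacking rule: highest base plus 30% of each additional charge. Highest is domestic battery at $217,600. Additional: $92,000 × 30% = $27,600; $19,000 × 30% = $5,700; $27,750 × 30% = $8,325. Combined base = $217,600 + $41,625 = $259,225.
Age 65 or older (−$18,750 flat): $259,225 − $18,750 = $240,475.
$240,475 is within the $600,000 maximum.

$240,475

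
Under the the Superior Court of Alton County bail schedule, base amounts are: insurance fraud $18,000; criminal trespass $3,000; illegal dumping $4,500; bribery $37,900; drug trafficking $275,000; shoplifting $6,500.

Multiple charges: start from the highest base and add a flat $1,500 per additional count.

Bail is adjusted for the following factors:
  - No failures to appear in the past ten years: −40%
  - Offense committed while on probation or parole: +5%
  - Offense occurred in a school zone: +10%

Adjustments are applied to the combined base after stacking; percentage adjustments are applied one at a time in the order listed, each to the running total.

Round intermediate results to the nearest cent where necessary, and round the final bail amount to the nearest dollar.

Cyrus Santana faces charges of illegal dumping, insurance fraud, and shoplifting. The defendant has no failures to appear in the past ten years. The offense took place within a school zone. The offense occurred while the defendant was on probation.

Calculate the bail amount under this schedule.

$14,553

Base amounts from the schedule: illegal dumping $4,500; insurance fraud $18,000; shoplifting $6,500.
Stacking rule: highest base plus $1,500 per additional charge. Highest is insurance fraud at $18,000; 2 additional charges → +$3,000. Combined base = $21,000.
No failures to appear in the past ten years (−40%): $21,000 × 0.6 = $12,600.
Offense committed while on probation or parole (+5%): $12,600 × 1.05 = $13,230.
Offense occurred in a school zone (+10%): $13,230 × 1.1 = $14,553.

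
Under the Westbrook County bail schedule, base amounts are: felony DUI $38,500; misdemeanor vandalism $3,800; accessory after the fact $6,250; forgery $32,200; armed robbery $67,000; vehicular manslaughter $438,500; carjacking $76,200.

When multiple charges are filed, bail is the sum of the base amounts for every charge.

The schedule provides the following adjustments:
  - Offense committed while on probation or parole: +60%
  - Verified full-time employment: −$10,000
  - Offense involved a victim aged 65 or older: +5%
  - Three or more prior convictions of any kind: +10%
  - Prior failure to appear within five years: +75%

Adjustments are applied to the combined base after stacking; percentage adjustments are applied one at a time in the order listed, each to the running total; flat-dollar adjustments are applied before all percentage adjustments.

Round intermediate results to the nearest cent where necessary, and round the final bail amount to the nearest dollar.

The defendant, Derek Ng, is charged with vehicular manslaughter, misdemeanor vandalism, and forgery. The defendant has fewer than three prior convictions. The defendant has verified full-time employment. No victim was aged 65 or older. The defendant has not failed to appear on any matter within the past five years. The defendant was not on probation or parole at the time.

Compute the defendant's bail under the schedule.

Base amounts from the schedule: vehicular manslaughter $438,500; misdemeanor vandalism $3,800; forgery $32,200.
Stacking rule: sum of all bases. $438,500 + $3,800 + $32,200 = $474,500.
Verified full-time employment (−$10,000 flat): $474,500 − $10,000 = $464,500.

$464,500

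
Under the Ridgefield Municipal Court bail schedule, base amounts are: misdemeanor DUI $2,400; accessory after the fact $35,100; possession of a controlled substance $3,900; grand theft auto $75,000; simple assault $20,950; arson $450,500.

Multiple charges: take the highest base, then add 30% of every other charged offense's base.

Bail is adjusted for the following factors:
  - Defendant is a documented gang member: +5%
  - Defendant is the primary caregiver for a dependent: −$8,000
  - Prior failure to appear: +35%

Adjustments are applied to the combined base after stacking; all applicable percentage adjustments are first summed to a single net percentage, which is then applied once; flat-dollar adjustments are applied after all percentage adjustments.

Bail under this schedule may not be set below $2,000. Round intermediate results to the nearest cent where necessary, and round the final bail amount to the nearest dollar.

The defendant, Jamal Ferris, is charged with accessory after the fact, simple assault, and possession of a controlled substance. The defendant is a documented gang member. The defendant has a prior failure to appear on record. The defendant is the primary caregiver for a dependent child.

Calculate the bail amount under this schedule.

$51,577

Base amounts from the schedule: accessory after the fact $35,100; simple assault $20,950; possession of a controlled substance $3,900.
Stacking rule: highest base plus 30% of each additional charge. Highest is accessory after the fact at $35,100. Additional: $20,950 × 30% = $6,285; $3,900 × 30% = $1,170. Combined base = $35,100 + $7,455 = $42,555.
Net percentage adjustment: +5% +35% = +40%. $42,555 × 1.4 = $59,577.
Defendant is the primary caregiver for a dependent (−$8,000 flat): $59,577 − $8,000 = $51,577.
$51,577 is at or above the $2,000 minimum.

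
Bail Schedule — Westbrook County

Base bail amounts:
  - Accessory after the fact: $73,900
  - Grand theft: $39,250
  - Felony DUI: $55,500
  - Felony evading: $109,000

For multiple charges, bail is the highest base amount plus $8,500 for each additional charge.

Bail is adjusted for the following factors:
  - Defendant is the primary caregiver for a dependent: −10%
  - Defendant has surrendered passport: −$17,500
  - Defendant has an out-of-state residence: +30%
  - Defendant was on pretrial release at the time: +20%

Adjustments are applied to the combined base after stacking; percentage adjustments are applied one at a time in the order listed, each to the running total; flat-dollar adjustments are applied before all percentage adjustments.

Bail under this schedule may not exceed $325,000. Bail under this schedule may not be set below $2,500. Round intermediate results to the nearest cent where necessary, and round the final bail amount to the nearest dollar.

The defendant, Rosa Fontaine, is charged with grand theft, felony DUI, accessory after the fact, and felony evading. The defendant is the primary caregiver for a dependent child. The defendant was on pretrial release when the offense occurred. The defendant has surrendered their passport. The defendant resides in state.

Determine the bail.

Base amounts from the schedule: grand theft $39,250; felony DUI $55,500; accessory after the fact $73,900; felony evading $109,000.
Stacking rule: highest base plus $8,500 per additional charge. Highest is felony evading at $109,000; 3 additional charges → +$25,500. Combined base = $134,500.
Defendant has surrendered passport (−$17,500 flat): $134,500 − $17,500 = $117,000.
Defendant is the primary caregiver for a dependent (−10%): $117,000 × 0.9 = $105,300.
Defendant was on pretrial release at the time (+20%): $105,300 × 1.2 = $126,360.
$126,360 is within the $325,000 maximum.
$126,360 is at or above the $2,500 minimum.

$126,360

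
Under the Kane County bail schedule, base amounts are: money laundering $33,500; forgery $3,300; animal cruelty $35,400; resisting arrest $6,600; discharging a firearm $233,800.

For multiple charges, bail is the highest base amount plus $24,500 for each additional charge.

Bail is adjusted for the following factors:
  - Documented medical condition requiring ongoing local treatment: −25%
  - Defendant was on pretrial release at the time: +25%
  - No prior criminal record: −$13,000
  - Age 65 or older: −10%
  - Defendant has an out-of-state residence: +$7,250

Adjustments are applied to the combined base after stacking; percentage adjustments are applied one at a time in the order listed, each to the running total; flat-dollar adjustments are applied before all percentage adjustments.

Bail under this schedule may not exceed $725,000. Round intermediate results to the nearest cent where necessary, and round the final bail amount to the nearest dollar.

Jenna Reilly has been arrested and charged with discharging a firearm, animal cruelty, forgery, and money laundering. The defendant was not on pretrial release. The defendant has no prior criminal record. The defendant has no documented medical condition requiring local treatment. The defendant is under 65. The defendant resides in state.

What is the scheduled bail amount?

$294,300

Base amounts from the schedule: discharging a firearm $233,800; animal cruelty $35,400; forgery $3,300; money laundering $33,500.
Stacking rule: highest base plus $24,500 per additional charge. Highest is discharging a firearm at $233,800; 3 additional charges → +$73,500. Combined base = $307,300.
No prior criminal record (−$13,000 flat): $307,300 − $13,000 = $294,300.
$294,300 is within the $725,000 maximum.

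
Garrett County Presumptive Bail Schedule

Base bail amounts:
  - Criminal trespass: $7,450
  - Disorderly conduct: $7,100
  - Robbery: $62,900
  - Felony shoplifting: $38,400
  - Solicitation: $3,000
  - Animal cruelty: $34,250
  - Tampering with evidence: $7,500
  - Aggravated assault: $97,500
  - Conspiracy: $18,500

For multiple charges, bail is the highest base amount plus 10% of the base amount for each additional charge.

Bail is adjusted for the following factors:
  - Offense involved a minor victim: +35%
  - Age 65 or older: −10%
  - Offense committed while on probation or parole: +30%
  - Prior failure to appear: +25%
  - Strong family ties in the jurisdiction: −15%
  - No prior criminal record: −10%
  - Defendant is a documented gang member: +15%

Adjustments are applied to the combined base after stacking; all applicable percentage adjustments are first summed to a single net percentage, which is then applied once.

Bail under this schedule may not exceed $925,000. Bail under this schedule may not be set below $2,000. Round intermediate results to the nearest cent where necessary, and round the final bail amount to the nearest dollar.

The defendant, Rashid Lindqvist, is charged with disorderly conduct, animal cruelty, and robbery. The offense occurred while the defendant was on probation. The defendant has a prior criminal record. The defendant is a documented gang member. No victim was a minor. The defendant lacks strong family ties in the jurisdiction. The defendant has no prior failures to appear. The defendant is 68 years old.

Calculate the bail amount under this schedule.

Base amounts from the schedule: disorderly conduct $7,100; animal cruelty $34,250; robbery $62,900.
Stacking rule: highest base plus 10% of each additional charge. Highest is robbery at $62,900. Additional: $7,100 × 10% = $710; $34,250 × 10% = $3,425. Combined base = $62,900 + $4,135 = $67,035.
Net percentage adjustment: −10% +30% +15% = +35%. $67,035 × 1.35 = $90,497.25.
$90,497.25 is within the $925,000 maximum.
$90,497.25 is at or above the $2,000 minimum.
Rounded to the nearest dollar: $90,497.

$90,497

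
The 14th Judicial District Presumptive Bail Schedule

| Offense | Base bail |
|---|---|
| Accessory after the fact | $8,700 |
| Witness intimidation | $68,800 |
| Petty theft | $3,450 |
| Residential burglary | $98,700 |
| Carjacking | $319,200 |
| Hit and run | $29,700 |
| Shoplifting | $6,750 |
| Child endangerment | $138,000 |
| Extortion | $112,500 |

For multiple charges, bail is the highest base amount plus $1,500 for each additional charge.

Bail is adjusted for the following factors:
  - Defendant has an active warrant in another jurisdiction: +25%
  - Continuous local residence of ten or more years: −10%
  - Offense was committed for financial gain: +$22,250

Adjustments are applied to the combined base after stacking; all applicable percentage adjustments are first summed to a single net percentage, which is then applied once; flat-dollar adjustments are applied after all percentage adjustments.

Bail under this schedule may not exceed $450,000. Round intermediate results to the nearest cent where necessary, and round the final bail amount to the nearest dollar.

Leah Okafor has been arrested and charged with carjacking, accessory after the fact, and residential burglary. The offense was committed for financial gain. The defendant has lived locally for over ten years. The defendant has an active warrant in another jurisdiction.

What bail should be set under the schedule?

Base amounts from the schedule: carjacking $319,200; accessory after the fact $8,700; residential burglary $98,700.
Stacking rule: highest base plus $1,500 per additional charge. Highest is carjacking at $319,200; 2 additional charges → +$3,000. Combined base = $322,200.
Net percentage adjustment: +25% −10% = +15%. $322,200 × 1.15 = $370,530.
Offense was committed for financial gain (+$22,250 flat): $370,530 + $22,250 = $392,780.
$392,780 is within the $450,000 maximum.

$392,780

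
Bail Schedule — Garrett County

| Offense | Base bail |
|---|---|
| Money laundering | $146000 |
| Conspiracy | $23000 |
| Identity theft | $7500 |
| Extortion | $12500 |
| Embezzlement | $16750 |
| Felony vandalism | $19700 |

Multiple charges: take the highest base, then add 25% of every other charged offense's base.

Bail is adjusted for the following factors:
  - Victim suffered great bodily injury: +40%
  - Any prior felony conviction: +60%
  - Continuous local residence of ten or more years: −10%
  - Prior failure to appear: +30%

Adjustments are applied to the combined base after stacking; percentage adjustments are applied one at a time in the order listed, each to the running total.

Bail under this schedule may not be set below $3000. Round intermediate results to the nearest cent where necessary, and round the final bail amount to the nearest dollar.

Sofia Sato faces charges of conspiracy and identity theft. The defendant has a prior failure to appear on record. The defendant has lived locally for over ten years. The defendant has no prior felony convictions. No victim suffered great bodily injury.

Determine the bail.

$29104

Base amounts from the schedule: conspiracy $23000; identity theft $7500.
Stacking rule: highest base plus 25% of each additional charge. Highest is conspiracy at $23000. Additional: $7500 × 25% = $1875. Combined base = $23000 + $1875 = $24875.
Continuous local residence of ten or more years (−10%): $24875 × 0.9 = $22387.50.
Prior failure to appear (+30%): $22387.50 × 1.3 = $29103.75.
$29103.75 is at or above the $3000 minimum.
Rounded to the nearest dollar: $29104.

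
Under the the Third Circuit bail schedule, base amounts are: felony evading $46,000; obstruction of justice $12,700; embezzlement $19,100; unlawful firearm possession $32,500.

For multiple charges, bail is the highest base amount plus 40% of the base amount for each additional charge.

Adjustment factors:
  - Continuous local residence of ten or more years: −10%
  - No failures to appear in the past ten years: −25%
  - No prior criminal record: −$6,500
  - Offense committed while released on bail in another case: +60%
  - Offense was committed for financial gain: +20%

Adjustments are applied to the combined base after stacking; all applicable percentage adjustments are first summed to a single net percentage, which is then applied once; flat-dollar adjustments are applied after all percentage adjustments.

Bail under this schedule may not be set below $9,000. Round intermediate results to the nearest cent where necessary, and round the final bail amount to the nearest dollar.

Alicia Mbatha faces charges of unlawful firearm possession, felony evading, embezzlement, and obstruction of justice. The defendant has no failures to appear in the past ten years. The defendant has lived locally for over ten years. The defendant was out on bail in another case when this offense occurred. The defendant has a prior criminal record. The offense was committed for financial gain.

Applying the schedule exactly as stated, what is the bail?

$103,994

Base amounts from the schedule: unlawful firearm possession $32,500; felony evading $46,000; embezzlement $19,100; obstruction of justice $12,700.
Stacking rule: highest base plus 40% of each additional charge. Highest is felony evading at $46,000. Additional: $32,500 × 40% = $13,000; $19,100 × 40% = $7,640; $12,700 × 40% = $5,080. Combined base = $46,000 + $25,720 = $71,720.
Net percentage adjustment: −10% −25% +60% +20% = +45%. $71,720 × 1.45 = $103,994.
$103,994 is at or above the $9,000 minimum.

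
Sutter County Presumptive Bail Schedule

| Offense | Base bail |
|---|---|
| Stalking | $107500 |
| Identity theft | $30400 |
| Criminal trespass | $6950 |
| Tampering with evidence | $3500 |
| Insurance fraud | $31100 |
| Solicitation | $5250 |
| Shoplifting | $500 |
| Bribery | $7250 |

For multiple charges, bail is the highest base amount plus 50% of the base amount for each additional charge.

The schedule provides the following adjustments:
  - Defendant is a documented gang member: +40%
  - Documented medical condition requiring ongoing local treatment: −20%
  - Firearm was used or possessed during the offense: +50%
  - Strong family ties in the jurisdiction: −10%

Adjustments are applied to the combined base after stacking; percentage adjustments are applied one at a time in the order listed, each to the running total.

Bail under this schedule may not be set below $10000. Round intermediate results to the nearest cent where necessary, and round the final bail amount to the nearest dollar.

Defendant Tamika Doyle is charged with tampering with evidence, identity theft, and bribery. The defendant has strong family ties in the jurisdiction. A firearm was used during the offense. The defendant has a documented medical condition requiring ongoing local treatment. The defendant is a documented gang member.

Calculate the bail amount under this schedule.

Base amounts from the schedule: tampering with evidence $3500; identity theft $30400; bribery $7250.
Stacking rule: highest base plus 50% of each additional charge. Highest is identity theft at $30400. Additional: $3500 × 50% = $1750; $7250 × 50% = $3625. Combined base = $30400 + $5375 = $35775.
Defendant is a documented gang member (+40%): $35775 × 1.4 = $50085.
Documented medical condition requiring ongoing local treatment (−20%): $50085 × 0.8 = $40068.
Firearm was used or possessed during the offense (+50%): $40068 × 1.5 = $60102.
Strong family ties in the jurisdiction (−10%): $60102 × 0.9 = $54091.80.
$54091.80 is at or above the $10000 minimum.
Rounded to the nearest dollar: $54092.

$54092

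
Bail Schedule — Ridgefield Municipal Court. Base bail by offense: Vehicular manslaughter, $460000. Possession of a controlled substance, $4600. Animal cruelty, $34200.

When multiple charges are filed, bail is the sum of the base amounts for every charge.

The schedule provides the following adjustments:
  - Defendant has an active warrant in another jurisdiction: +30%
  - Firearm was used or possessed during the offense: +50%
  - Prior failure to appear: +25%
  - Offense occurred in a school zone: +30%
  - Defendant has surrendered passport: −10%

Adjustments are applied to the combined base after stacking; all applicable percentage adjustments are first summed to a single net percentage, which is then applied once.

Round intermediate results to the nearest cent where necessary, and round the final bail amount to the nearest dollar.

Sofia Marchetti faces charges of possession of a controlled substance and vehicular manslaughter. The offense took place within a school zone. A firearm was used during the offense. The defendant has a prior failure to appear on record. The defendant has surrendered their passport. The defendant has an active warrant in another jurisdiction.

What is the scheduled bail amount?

$1045350

Base amounts from the schedule: possession of a controlled substance $4600; vehicular manslaughter $460000.
Stacking rule: sum of all bases. $4600 + $460000 = $464600.
Net percentage adjustment: +30% +50% +25% +30% −10% = +125%. $464600 × 2.25 = $1045350.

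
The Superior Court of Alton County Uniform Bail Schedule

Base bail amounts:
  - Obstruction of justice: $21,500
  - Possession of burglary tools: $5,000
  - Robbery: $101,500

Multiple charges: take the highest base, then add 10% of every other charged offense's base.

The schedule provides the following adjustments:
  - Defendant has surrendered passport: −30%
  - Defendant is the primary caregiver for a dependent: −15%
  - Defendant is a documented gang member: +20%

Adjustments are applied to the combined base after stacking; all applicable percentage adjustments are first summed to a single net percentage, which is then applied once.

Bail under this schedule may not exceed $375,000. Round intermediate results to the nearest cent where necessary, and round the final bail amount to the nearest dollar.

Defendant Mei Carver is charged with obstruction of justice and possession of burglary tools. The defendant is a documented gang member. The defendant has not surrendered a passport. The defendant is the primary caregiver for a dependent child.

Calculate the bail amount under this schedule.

$23,100

Base amounts from the schedule: obstruction of justice $21,500; possession of burglary tools $5,000.
Stacking rule: highest base plus 10% of each additional charge. Highest is obstruction of justice at $21,500. Additional: $5,000 × 10% = $500. Combined base = $21,500 + $500 = $22,000.
Net percentage adjustment: −15% +20% = +5%. $22,000 × 1.05 = $23,100.
$23,100 is within the $375,000 maximum.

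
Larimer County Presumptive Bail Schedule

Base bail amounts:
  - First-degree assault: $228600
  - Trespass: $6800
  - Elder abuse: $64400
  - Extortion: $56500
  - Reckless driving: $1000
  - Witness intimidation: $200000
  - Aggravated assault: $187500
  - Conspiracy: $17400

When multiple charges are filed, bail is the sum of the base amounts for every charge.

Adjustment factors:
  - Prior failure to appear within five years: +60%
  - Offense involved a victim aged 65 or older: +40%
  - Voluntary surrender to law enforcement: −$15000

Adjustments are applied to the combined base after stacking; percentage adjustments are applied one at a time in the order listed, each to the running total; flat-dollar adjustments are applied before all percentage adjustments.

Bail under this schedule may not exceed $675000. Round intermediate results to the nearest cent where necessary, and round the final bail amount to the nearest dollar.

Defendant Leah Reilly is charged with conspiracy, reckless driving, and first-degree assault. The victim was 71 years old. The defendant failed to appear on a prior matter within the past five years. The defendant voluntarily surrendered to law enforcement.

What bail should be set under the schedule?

$519680

Base amounts from the schedule: conspiracy $17400; reckless driving $1000; first-degree assault $228600.
Stacking rule: sum of all bases. $17400 + $1000 + $228600 = $247000.
Voluntary surrender to law enforcement (−$15000 flat): $247000 − $15000 = $232000.
Prior failure to appear within five years (+60%): $232000 × 1.6 = $371200.
Offense involved a victim aged 65 or older (+40%): $371200 × 1.4 = $519680.
$519680 is within the $675000 maximum.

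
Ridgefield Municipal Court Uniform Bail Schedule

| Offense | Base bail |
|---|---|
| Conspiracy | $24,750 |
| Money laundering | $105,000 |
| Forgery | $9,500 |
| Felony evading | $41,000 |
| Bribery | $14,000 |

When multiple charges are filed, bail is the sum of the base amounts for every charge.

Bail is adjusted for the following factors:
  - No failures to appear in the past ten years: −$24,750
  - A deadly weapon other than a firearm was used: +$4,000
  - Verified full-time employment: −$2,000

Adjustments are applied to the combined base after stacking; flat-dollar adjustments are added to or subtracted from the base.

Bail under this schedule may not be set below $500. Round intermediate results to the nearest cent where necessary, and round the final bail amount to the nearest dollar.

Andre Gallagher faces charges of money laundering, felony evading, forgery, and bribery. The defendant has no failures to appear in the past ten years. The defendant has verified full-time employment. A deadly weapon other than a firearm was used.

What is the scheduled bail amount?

$146,750

Base amounts from the schedule: money laundering $105,000; felony evading $41,000; forgery $9,500; bribery $14,000.
Stacking rule: sum of all bases. $105,000 + $41,000 + $9,500 + $14,000 = $169,500.
No failures to appear in the past ten years (−$24,750 flat): $169,500 − $24,750 = $144,750.
A deadly weapon other than a firearm was used (+$4,000 flat): $144,750 + $4,000 = $148,750.
Verified full-time employment (−$2,000 flat): $148,750 − $2,000 = $146,750.
$146,750 is at or above the $500 minimum.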